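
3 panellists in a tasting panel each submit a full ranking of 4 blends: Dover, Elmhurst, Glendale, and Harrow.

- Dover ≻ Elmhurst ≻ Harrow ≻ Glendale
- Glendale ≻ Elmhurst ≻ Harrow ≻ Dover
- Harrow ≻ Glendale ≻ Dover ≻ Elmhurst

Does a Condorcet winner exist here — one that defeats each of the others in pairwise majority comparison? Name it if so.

No Condorcet winner

Head-to-head results (3 voters total):
Dover vs Elmhurst: Dover wins 2–1.
Dover vs Glendale: Glendale wins 2–1.
Dover vs Harrow: Harrow wins 2–1.
Elmhurst vs Glendale: Glendale wins 2–1.
Elmhurst vs Harrow: Elmhurst wins 2–1.
Glendale vs Harrow: Harrow wins 2–1.
No candidate beats all others: Dover beats Elmhurst beats Harrow beats Dover, a majority cycle.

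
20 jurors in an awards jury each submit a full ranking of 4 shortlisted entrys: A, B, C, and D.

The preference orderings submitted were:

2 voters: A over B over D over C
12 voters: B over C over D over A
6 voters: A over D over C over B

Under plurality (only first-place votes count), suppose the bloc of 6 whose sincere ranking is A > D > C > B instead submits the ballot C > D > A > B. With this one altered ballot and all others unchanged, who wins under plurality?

First-place totals with the altered ballot: A 2, B 12, C 6, D 0.
The winner is unchanged: still B.

B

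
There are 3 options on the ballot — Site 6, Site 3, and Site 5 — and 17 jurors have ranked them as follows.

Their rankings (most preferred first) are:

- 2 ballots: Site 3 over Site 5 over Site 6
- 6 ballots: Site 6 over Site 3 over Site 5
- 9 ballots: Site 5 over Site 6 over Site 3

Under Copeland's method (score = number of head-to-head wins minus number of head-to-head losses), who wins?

Site 5

Pairwise results:
  Site 6 vs Site 3: Site 6 wins 15–2.
  Site 6 vs Site 5: Site 5 wins 11–6.
  Site 3 vs Site 5: Site 5 wins 9–8.
Copeland scores (wins − losses):
  Site 6: 1 − 1 = 0
  Site 3: 0 − 2 = -2
  Site 5: 2 − 0 = 2
Site 5 has the best Copeland score.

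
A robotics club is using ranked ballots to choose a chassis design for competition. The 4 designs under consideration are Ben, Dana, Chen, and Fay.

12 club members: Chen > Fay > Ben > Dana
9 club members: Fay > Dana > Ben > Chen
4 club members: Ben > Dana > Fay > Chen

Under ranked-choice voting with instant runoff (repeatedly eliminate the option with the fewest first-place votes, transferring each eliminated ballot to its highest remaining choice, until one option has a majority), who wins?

Fay

Round 1: Chen 12, Fay 9, Ben 4, Dana 0. Dana has the fewest and is eliminated.
Round 2: Chen 12, Fay 9, Ben 4. Ben has the fewest and is eliminated.
Round 3: Fay 13, Chen 12. Fay has a majority.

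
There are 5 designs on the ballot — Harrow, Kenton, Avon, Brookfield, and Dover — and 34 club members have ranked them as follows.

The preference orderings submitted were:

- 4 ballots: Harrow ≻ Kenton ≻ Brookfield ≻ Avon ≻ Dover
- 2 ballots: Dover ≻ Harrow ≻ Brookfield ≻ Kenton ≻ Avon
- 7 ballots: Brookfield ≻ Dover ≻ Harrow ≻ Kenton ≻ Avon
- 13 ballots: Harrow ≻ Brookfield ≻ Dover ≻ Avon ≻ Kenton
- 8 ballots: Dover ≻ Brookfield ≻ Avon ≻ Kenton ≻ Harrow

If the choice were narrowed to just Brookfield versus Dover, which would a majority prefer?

Ballots ranking Brookfield above Dover: 4+7+13 = 24.
Ballots ranking Dover above Brookfield: 2+8 = 10.
Brookfield wins the head-to-head, 24–10.

Brookfield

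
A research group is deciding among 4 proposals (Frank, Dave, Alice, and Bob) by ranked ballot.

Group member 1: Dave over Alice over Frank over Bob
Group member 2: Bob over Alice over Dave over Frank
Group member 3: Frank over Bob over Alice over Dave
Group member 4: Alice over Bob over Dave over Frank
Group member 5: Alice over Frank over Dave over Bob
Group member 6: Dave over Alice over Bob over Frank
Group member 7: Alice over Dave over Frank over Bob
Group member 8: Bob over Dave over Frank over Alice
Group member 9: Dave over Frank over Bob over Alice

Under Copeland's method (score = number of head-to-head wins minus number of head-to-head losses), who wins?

Pairwise results:
  Frank vs Dave: Dave wins 7–2.
  Frank vs Alice: Alice wins 6–3.
  Frank vs Bob: Frank wins 5–4.
  Dave vs Alice: Alice wins 5–4.
  Dave vs Bob: Dave wins 5–4.
  Alice vs Bob: Alice wins 5–4.
Copeland scores (wins − losses):
  Frank: 1 − 2 = -1
  Dave: 2 − 1 = 1
  Alice: 3 − 0 = 3
  Bob: 0 − 3 = -3
Alice has the best Copeland score.

Alice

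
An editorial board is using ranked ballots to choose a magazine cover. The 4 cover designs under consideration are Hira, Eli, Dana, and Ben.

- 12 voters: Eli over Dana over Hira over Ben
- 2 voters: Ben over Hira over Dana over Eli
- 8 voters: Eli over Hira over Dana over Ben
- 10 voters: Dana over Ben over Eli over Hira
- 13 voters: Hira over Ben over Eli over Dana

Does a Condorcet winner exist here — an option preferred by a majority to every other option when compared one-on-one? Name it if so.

Head-to-head results (45 voters total):
Hira vs Eli: Eli wins 30–15.
Hira vs Dana: Hira wins 23–22.
Hira vs Ben: Hira wins 33–12.
Eli vs Dana: Eli wins 33–12.
Eli vs Ben: Ben wins 25–20.
Dana vs Ben: Dana wins 30–15.
No candidate beats all others: Hira beats Ben beats Eli beats Hira, a majority cycle.

There is no Condorcet winner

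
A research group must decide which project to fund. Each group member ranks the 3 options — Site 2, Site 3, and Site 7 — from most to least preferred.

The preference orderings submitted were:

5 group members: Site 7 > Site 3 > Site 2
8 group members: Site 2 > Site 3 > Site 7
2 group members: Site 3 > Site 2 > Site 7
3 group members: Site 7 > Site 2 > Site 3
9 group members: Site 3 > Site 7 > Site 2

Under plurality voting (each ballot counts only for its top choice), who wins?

Site 3

First-place vote totals:
  Site 2: 8
  Site 3: 11
  Site 7: 8
Site 3 has the most first-place votes.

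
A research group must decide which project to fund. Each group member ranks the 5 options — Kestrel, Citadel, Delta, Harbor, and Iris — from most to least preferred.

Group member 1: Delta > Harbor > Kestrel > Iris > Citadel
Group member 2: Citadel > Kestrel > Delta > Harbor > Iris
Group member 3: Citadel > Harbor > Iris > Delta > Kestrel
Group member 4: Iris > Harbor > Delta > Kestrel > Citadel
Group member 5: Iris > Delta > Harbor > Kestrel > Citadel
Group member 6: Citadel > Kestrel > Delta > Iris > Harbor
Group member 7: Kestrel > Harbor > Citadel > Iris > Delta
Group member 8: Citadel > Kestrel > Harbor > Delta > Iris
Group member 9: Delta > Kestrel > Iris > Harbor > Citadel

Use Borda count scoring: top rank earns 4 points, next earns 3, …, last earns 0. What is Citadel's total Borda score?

18

Borda scores:
  Kestrel: 2 + 3 + 0 + 1 + 1 + 3 + 4 + 3 + 3 = 20
  Citadel: 0 + 4 + 4 + 0 + 0 + 4 + 2 + 4 + 0 = 18
  Delta: 4 + 2 + 1 + 2 + 3 + 2 + 0 + 1 + 4 = 19
  Harbor: 3 + 1 + 3 + 3 + 2 + 0 + 3 + 2 + 1 = 18
  Iris: 1 + 0 + 2 + 4 + 4 + 1 + 1 + 0 + 2 = 15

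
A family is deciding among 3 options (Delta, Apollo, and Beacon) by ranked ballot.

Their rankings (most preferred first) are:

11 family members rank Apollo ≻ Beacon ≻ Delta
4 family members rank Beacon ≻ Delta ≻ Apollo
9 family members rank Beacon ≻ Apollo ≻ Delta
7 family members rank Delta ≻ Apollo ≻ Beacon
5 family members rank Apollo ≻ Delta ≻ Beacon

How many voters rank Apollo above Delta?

Ballots ranking Apollo above Delta: 11+9+5 = 25.
Ballots ranking Delta above Apollo: 4+7 = 11.
So 25 of 36 voters prefer Apollo to Delta.

25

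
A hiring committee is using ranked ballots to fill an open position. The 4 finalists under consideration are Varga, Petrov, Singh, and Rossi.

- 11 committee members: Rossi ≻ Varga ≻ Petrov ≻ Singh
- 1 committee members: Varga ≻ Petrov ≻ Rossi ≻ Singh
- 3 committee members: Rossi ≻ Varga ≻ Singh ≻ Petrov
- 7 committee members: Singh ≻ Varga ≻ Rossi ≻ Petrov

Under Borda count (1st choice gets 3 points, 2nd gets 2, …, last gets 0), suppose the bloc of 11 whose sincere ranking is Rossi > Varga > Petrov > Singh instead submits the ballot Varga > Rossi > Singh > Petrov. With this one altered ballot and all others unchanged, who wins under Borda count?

Varga

Borda totals with the altered ballot: Varga 56, Petrov 2, Singh 35, Rossi 39.
The switch changes the winner from Rossi to Varga.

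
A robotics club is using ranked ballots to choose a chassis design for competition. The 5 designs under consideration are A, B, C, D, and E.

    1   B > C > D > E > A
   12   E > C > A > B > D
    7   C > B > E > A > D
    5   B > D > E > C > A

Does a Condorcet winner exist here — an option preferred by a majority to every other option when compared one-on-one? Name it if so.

Head-to-head results (25 voters total):
A vs B: B wins 13–12.
A vs C: C wins 25–0.
A vs D: A wins 19–6.
A vs E: E wins 25–0.
B vs C: C wins 19–6.
B vs D: B wins 25–0.
B vs E: B wins 13–12.
C vs D: C wins 20–5.
C vs E: E wins 17–8.
D vs E: E wins 19–6.
No candidate beats all others: B beats E beats C beats B, a majority cycle.

None — there is no Condorcet winner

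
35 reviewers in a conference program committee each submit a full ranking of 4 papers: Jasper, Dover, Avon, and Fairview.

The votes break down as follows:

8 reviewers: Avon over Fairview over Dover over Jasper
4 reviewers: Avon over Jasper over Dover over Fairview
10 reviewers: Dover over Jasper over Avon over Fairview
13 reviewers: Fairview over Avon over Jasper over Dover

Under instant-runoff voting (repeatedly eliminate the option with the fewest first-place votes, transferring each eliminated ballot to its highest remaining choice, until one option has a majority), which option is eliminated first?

Round 1: Fairview 13, Avon 12, Dover 10, Jasper 0. Jasper has the fewest and is eliminated.
Round 2: Fairview 13, Avon 12, Dover 10. Dover has the fewest and is eliminated.
Round 3: Avon 22, Fairview 13. Avon has a majority.

Jasper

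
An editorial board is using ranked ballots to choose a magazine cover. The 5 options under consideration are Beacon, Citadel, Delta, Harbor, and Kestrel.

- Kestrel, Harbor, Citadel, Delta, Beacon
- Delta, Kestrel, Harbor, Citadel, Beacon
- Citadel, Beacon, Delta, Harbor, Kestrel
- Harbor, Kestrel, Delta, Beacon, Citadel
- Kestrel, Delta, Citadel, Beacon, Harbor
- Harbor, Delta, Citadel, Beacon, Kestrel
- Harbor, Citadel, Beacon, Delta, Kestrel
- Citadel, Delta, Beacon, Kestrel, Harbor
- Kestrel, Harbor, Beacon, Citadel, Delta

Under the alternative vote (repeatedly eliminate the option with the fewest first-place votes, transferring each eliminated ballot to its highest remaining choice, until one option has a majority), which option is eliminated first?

Beacon

Round 1: Harbor 3, Kestrel 3, Citadel 2, Delta 1, Beacon 0. Beacon has the fewest and is eliminated.
Round 2: Harbor 3, Kestrel 3, Citadel 2, Delta 1. Delta has the fewest and is eliminated.
Round 3: Kestrel 4, Harbor 3, Citadel 2. Citadel has the fewest and is eliminated.
Round 4: Kestrel 5, Harbor 4. Kestrel has a majority.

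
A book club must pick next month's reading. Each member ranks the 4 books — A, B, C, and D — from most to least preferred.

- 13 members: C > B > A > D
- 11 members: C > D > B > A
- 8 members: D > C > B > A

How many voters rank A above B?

Ballots ranking A above B: 0.
Ballots ranking B above A: 13+11+8 = 32.
So 0 of 32 voters prefer A to B.

0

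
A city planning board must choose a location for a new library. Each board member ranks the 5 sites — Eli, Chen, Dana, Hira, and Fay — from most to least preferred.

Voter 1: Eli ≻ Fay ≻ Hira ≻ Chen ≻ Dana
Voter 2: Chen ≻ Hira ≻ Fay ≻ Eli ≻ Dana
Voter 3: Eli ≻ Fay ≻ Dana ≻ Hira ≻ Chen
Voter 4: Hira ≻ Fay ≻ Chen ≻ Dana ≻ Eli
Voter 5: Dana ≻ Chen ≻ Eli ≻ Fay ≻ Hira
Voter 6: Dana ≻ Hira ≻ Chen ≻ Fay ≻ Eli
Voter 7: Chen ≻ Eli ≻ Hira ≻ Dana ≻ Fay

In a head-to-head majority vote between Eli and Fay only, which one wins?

Ballots ranking Eli above Fay: 4.
Ballots ranking Fay above Eli: 3.
Eli wins the head-to-head, 4–3.

Eli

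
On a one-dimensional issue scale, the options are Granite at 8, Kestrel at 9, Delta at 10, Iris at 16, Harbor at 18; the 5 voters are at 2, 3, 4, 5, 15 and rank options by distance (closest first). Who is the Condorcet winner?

With single-peaked preferences on a line, the Condorcet winner is the candidate closest to the median voter.
The median voter (position 4) is closest to Granite at 8.
Check: Granite vs Delta — voters closer to Granite: 4 of 5.

Granite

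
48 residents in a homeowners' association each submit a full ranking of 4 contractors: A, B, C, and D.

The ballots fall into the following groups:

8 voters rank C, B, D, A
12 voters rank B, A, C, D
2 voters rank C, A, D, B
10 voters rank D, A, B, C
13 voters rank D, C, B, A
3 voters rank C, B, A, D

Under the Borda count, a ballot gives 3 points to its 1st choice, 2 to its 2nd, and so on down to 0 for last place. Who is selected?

B

Borda scores:
  A: 8·0 + 12·2 + 2·2 + 10·2 + 13·0 + 3·1 = 51
  B: 8·2 + 12·3 + 2·0 + 10·1 + 13·1 + 3·2 = 81
  C: 8·3 + 12·1 + 2·3 + 10·0 + 13·2 + 3·3 = 77
  D: 8·1 + 12·0 + 2·1 + 10·3 + 13·3 + 3·0 = 79
B has the highest total.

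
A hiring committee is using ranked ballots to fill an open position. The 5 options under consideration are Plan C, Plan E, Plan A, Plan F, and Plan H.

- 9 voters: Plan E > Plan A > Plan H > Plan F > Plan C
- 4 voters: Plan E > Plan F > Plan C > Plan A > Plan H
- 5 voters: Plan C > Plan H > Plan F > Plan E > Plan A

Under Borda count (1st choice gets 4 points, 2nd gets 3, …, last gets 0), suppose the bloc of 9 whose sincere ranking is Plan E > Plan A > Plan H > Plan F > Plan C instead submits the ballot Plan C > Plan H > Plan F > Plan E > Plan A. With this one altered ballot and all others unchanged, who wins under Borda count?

Borda totals with the altered ballot: Plan C 64, Plan E 30, Plan A 4, Plan F 40, Plan H 42.
The switch changes the winner from Plan E to Plan C.

Plan C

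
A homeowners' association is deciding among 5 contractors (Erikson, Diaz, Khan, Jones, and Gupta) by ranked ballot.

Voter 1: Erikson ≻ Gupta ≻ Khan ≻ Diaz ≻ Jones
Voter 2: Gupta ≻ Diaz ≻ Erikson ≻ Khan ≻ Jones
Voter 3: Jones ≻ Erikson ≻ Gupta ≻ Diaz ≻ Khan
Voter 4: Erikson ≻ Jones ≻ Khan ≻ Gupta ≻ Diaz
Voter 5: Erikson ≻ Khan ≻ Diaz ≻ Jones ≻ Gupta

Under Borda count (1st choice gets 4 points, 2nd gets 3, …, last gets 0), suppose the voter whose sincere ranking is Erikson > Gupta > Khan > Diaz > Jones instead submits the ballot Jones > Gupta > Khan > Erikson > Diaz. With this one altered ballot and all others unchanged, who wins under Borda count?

Borda totals with the altered ballot: Erikson 14, Diaz 6, Khan 8, Jones 12, Gupta 10.
The winner is unchanged: still Erikson.

Erikson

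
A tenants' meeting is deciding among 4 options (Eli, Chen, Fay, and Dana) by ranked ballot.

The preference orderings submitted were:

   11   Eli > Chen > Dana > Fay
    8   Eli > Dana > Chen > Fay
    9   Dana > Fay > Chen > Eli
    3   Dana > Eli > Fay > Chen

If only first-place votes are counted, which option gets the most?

Eli

First-place vote totals:
  Eli: 19
  Chen: 0
  Fay: 0
  Dana: 12
Eli has the most first-place votes.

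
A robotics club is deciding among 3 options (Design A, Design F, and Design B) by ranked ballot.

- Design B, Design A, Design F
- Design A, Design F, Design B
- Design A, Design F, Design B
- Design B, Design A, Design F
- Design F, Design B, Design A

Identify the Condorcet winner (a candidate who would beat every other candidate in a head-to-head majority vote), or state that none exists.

No Condorcet winner

Head-to-head results (5 voters total):
Design A vs Design F: Design A wins 4–1.
Design A vs Design B: Design B wins 3–2.
Design F vs Design B: Design F wins 3–2.
No candidate beats all others: Design A beats Design F beats Design B beats Design A, a majority cycle.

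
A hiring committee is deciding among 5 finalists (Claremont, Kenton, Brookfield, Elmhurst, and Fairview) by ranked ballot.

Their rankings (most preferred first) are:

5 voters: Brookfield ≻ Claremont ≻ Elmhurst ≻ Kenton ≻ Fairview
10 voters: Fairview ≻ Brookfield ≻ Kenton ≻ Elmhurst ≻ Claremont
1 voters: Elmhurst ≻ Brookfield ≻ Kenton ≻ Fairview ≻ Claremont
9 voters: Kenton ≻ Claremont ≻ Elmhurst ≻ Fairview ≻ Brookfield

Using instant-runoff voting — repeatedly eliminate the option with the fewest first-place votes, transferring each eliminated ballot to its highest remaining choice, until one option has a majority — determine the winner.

Kenton

Round 1: Fairview 10, Kenton 9, Brookfield 5, Elmhurst 1, Claremont 0. Claremont has the fewest and is eliminated.
Round 2: Fairview 10, Kenton 9, Brookfield 5, Elmhurst 1. Elmhurst has the fewest and is eliminated.
Round 3: Fairview 10, Kenton 9, Brookfield 6. Brookfield has the fewest and is eliminated.
Round 4: Kenton 15, Fairview 10. Kenton has a majority.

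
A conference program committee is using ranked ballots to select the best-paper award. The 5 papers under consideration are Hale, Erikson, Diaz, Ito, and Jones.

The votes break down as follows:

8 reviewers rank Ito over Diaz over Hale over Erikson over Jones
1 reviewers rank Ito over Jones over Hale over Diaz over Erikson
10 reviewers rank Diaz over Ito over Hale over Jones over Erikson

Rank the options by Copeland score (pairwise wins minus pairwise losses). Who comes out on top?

Pairwise results:
  Hale vs Erikson: Hale wins 19–0.
  Hale vs Diaz: Diaz wins 18–1.
  Hale vs Ito: Ito wins 19–0.
  Hale vs Jones: Hale wins 18–1.
  Erikson vs Diaz: Diaz wins 19–0.
  Erikson vs Ito: Ito wins 19–0.
  Erikson vs Jones: Jones wins 11–8.
  Diaz vs Ito: Diaz wins 10–9.
  Diaz vs Jones: Diaz wins 18–1.
  Ito vs Jones: Ito wins 19–0.
Copeland scores (wins − losses):
  Hale: 2 − 2 = 0
  Erikson: 0 − 4 = -4
  Diaz: 4 − 0 = 4
  Ito: 3 − 1 = 2
  Jones: 1 − 3 = -2
Diaz has the best Copeland score.

Diaz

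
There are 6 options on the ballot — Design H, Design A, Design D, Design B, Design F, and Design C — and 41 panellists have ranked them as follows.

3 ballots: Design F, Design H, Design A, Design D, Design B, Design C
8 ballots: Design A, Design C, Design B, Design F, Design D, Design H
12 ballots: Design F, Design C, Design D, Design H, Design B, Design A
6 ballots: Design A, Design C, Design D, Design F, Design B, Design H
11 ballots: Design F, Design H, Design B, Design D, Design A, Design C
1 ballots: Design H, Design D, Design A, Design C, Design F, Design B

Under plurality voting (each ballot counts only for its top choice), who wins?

First-place vote totals:
  Design H: 1
  Design A: 14
  Design D: 0
  Design B: 0
  Design F: 26
  Design C: 0
Design F has the most first-place votes.

Design F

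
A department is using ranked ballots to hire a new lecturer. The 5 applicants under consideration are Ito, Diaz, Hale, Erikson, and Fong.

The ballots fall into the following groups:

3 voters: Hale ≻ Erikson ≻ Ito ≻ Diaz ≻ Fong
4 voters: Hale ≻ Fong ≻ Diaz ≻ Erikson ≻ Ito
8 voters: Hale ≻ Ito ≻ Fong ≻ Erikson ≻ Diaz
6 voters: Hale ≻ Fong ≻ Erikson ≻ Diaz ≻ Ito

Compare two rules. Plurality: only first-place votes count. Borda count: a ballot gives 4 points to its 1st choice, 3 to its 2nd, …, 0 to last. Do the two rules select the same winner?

Yes

Plurality first-place counts: Ito 0, Diaz 0, Hale 21, Erikson 0, Fong 0 → Hale.
Borda totals: Ito 30, Diaz 17, Hale 84, Erikson 33, Fong 46 → Hale.
The two rules agree on Hale.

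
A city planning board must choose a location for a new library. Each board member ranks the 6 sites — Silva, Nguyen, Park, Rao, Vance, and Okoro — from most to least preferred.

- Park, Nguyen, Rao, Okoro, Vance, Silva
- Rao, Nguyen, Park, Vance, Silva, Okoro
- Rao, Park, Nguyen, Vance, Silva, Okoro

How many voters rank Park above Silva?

3

Ballots ranking Park above Silva: 3.
Ballots ranking Silva above Park: 0.
So 3 of 3 voters prefer Park to Silva.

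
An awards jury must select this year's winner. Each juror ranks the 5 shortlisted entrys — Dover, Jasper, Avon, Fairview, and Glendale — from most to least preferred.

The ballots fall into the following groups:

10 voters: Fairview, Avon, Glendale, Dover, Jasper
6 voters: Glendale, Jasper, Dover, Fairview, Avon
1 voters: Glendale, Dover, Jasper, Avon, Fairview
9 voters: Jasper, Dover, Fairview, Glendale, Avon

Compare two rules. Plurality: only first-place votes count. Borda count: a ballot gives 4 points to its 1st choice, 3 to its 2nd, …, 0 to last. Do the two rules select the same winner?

Plurality first-place counts: Dover 0, Jasper 9, Avon 0, Fairview 10, Glendale 7 → Fairview.
Borda totals: Dover 52, Jasper 56, Avon 31, Fairview 64, Glendale 57 → Fairview.
The two rules agree on Fairview.

Yes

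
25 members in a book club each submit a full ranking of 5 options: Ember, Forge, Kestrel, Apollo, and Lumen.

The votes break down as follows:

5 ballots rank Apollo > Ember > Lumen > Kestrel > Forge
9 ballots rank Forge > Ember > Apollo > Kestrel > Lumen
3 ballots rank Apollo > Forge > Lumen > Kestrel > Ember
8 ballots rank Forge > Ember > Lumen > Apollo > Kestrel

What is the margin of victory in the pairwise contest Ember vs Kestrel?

19

Ballots ranking Ember above Kestrel: 5+9+8 = 22.
Ballots ranking Kestrel above Ember: 3.
Ember wins 22–3, a margin of 19.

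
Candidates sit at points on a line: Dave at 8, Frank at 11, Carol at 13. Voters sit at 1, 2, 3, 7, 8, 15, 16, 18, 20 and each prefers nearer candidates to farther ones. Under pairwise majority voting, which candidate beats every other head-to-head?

With single-peaked preferences on a line, the Condorcet winner is the candidate closest to the median voter.
The median voter (position 8) is closest to Dave at 8.
Check: Dave vs Frank — voters closer to Dave: 5 of 9.

Dave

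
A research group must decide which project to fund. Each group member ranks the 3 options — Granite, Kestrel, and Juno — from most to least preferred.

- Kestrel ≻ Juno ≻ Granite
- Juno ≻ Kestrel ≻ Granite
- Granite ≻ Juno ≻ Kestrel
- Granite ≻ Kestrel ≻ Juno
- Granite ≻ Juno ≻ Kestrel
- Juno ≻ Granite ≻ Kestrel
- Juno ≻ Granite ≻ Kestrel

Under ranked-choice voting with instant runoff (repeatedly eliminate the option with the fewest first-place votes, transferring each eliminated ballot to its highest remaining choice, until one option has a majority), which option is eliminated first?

Kestrel

Round 1: Granite 3, Juno 3, Kestrel 1. Kestrel has the fewest and is eliminated.
Round 2: Juno 4, Granite 3. Juno has a majority.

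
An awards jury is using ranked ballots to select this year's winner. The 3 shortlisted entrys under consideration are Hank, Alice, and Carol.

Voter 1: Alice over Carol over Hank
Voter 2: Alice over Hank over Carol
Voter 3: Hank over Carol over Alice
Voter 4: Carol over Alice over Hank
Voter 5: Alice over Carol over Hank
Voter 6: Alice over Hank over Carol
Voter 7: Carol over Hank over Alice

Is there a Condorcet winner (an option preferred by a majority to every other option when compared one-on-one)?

Yes

Head-to-head results (7 voters total):
Hank vs Alice: Alice wins 5–2.
Hank vs Carol: Carol wins 4–3.
Alice vs Carol: Alice wins 4–3.
Alice beats each rival — Hank (5–2), Carol (4–3) — so Alice is the Condorcet winner.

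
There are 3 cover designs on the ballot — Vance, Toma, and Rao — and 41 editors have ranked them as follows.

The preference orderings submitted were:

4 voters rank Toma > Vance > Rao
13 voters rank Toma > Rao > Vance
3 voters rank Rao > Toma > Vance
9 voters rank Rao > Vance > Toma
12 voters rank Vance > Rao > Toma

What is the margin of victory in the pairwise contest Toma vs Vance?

Ballots ranking Toma above Vance: 4+13+3 = 20.
Ballots ranking Vance above Toma: 9+12 = 21.
Vance wins 21–20, a margin of 1.

1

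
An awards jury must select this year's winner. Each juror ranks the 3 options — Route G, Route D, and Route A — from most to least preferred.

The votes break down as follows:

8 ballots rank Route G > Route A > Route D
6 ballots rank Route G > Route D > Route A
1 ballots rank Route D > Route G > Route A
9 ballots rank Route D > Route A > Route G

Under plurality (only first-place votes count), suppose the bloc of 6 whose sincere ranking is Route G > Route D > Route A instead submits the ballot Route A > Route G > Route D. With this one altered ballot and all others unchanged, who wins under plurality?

Route D

First-place totals with the altered ballot: Route G 8, Route D 10, Route A 6.
The switch changes the winner from Route G to Route D.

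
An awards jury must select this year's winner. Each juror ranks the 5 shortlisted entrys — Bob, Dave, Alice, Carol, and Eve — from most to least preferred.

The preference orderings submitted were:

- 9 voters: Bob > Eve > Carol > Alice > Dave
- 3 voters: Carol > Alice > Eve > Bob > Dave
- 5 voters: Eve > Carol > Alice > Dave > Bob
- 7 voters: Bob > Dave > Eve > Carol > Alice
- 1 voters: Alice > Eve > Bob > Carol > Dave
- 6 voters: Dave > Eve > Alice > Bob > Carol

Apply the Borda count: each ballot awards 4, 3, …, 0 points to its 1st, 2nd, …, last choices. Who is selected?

Borda scores:
  Bob: 9·4 + 3·1 + 5·0 + 7·4 + 2 + 6·1 = 75
  Dave: 9·0 + 3·0 + 5·1 + 7·3 + 0 + 6·4 = 50
  Alice: 9·1 + 3·3 + 5·2 + 7·0 + 4 + 6·2 = 44
  Carol: 9·2 + 3·4 + 5·3 + 7·1 + 1 + 6·0 = 53
  Eve: 9·3 + 3·2 + 5·4 + 7·2 + 3 + 6·3 = 88
Eve has the highest total.

Eve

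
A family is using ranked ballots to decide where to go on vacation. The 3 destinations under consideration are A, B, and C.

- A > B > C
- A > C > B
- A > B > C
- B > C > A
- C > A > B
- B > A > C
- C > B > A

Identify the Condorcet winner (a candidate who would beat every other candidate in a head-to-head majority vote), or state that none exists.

A

Head-to-head results (7 voters total):
A vs B: A wins 4–3.
A vs C: A wins 4–3.
B vs C: B wins 4–3.
A beats each rival — B (4–3), C (4–3) — so A is the Condorcet winner.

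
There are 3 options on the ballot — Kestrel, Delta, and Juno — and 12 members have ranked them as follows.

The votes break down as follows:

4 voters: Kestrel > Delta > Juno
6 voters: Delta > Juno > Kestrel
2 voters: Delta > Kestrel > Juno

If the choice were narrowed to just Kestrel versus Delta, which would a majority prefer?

Delta

Ballots ranking Kestrel above Delta: 4.
Ballots ranking Delta above Kestrel: 6+2 = 8.
Delta wins the head-to-head, 8–4.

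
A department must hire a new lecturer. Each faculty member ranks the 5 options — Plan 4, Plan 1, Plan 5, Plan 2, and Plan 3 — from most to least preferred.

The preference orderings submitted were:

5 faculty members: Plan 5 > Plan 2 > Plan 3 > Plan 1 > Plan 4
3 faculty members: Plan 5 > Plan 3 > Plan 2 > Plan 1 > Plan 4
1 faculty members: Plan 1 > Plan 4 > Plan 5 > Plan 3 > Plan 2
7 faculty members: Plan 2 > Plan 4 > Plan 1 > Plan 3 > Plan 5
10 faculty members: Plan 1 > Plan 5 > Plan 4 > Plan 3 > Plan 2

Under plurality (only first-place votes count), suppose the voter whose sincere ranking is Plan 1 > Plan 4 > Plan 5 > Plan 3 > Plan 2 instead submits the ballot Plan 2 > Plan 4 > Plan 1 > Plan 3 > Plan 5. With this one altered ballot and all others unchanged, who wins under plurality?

First-place totals with the altered ballot: Plan 4 0, Plan 1 10, Plan 5 8, Plan 2 8, Plan 3 0.
The winner is unchanged: still Plan 1.

Plan 1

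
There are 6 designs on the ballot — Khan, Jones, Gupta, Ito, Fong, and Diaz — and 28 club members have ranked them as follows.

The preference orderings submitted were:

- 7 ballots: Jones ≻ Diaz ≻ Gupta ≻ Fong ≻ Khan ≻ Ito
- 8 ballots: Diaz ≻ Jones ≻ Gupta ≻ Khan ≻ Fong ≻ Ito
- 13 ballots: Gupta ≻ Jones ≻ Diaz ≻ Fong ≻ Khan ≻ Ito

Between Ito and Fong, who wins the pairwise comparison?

Fong

Ballots ranking Ito above Fong: 0.
Ballots ranking Fong above Ito: 7+8+13 = 28.
Fong wins the head-to-head, 28–0.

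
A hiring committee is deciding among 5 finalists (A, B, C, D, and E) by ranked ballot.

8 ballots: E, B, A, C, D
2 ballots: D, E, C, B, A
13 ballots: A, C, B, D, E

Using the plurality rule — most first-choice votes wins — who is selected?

A

First-place vote totals:
  A: 13
  B: 0
  C: 0
  D: 2
  E: 8
A has the most first-place votes.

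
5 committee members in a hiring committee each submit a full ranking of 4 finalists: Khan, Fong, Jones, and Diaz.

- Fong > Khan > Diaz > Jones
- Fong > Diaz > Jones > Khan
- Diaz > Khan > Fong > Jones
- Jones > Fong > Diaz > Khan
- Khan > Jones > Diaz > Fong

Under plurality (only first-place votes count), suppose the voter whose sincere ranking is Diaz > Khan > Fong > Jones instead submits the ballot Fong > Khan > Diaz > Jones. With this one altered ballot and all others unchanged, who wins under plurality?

First-place totals with the altered ballot: Khan 1, Fong 3, Jones 1, Diaz 0.
The winner is unchanged: still Fong.

Fong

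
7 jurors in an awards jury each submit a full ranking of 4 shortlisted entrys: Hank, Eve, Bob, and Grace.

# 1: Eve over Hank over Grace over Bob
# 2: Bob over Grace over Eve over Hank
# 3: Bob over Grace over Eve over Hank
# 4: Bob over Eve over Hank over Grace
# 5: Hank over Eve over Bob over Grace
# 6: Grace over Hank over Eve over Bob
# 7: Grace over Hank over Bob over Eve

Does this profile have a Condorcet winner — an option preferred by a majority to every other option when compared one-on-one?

No

Head-to-head results (7 voters total):
Hank vs Eve: Eve wins 4–3.
Hank vs Bob: Hank wins 4–3.
Hank vs Grace: Grace wins 4–3.
Eve vs Bob: Bob wins 4–3.
Eve vs Grace: Grace wins 4–3.
Bob vs Grace: Bob wins 4–3.
No candidate beats all others: Hank beats Bob beats Eve beats Hank, a majority cycle.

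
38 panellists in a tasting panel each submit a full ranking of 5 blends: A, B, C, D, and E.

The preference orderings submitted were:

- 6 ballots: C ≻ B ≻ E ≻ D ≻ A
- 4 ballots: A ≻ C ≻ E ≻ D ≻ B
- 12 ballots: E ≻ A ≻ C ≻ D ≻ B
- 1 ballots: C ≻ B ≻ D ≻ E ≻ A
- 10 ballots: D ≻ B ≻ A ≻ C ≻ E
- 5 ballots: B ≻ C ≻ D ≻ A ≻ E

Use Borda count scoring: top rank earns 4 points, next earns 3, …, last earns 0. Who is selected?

Borda scores:
  A: 6·0 + 4·4 + 12·3 + 0 + 10·2 + 5·1 = 77
  B: 6·3 + 4·0 + 12·0 + 3 + 10·3 + 5·4 = 71
  C: 6·4 + 4·3 + 12·2 + 4 + 10·1 + 5·3 = 89
  D: 6·1 + 4·1 + 12·1 + 2 + 10·4 + 5·2 = 74
  E: 6·2 + 4·2 + 12·4 + 1 + 10·0 + 5·0 = 69
C has the highest total.

C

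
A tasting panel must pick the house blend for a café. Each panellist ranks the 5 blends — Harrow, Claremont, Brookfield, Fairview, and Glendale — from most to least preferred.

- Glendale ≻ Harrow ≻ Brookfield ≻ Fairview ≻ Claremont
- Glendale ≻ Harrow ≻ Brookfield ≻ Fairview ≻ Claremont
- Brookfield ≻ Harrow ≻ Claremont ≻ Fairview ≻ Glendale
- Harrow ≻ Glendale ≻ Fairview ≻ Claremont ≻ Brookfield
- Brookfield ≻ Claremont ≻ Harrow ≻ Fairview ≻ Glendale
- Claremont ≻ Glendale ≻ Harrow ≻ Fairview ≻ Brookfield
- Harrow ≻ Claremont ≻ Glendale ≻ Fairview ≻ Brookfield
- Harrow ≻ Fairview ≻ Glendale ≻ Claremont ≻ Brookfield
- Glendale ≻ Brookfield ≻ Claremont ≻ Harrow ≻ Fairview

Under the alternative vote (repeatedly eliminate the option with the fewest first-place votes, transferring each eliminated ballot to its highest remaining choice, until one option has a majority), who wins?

Harrow

Round 1: Harrow 3, Glendale 3, Brookfield 2, Claremont 1, Fairview 0. Fairview has the fewest and is eliminated.
Round 2: Harrow 3, Glendale 3, Brookfield 2, Claremont 1. Claremont has the fewest and is eliminated.
Round 3: Glendale 4, Harrow 3, Brookfield 2. Brookfield has the fewest and is eliminated.
Round 4: Harrow 5, Glendale 4. Harrow has a majority.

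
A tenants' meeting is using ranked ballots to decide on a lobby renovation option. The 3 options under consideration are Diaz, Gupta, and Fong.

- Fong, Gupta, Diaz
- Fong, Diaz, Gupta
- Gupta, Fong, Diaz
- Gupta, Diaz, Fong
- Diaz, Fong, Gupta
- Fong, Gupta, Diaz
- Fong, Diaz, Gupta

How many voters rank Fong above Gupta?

5

Ballots ranking Fong above Gupta: 5.
Ballots ranking Gupta above Fong: 2.
So 5 of 7 voters prefer Fong to Gupta.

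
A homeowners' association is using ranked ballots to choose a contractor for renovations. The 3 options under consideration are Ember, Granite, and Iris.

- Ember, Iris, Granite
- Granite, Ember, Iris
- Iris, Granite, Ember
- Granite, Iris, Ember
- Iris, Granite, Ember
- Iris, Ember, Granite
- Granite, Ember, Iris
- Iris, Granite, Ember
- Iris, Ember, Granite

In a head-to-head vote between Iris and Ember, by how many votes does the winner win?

3

Ballots ranking Iris above Ember: 6.
Ballots ranking Ember above Iris: 3.
Iris wins 6–3, a margin of 3.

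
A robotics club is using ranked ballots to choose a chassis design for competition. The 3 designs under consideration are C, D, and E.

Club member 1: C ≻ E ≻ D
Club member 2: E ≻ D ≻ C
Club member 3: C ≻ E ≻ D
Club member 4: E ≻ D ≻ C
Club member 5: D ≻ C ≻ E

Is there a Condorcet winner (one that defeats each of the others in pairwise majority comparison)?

Head-to-head results (5 voters total):
C vs D: D wins 3–2.
C vs E: C wins 3–2.
D vs E: E wins 4–1.
No candidate beats all others: C beats E beats D beats C, a majority cycle.

No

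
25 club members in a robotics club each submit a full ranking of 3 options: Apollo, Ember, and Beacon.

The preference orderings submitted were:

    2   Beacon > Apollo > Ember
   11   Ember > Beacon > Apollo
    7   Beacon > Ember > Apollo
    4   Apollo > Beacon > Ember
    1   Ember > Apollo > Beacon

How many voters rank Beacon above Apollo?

Ballots ranking Beacon above Apollo: 2+11+7 = 20.
Ballots ranking Apollo above Beacon: 4+1 = 5.
So 20 of 25 voters prefer Beacon to Apollo.

20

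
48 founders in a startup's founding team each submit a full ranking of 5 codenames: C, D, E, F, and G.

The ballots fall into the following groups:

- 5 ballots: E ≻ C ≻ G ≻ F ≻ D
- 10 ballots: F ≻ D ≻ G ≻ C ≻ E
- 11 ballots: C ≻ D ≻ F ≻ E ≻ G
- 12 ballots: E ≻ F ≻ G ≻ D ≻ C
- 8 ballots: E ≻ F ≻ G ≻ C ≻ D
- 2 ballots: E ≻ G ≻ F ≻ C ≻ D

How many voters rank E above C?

Ballots ranking E above C: 5+12+8+2 = 27.
Ballots ranking C above E: 10+11 = 21.
So 27 of 48 voters prefer E to C.

27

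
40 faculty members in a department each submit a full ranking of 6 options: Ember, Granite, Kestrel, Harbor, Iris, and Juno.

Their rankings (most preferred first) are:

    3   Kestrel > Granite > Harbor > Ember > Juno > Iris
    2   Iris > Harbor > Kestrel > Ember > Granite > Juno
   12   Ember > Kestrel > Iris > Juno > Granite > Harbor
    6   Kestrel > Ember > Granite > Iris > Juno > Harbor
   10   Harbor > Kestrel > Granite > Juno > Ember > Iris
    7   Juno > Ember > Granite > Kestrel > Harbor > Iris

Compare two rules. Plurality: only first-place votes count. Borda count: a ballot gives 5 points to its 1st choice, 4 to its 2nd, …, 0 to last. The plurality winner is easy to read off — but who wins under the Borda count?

Kestrel

Plurality first-place counts: Ember 12, Granite 0, Kestrel 9, Harbor 10, Iris 2, Juno 7 → Ember.
Borda totals: Ember 132, Granite 95, Kestrel 153, Harbor 74, Iris 58, Juno 88 → Kestrel.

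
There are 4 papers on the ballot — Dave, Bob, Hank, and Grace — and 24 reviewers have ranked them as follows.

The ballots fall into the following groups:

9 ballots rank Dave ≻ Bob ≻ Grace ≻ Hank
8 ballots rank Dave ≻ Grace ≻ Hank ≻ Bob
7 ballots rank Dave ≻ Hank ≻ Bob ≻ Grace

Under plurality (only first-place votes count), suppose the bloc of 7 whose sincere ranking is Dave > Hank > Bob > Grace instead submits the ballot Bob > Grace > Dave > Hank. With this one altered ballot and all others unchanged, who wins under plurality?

Dave

First-place totals with the altered ballot: Dave 17, Bob 7, Hank 0, Grace 0.
The winner is unchanged: still Dave.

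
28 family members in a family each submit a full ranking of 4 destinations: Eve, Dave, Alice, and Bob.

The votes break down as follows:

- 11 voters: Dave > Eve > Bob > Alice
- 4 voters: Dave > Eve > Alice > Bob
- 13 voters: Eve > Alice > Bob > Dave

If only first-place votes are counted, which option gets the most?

First-place vote totals:
  Eve: 13
  Dave: 15
  Alice: 0
  Bob: 0
Dave has the most first-place votes.

Dave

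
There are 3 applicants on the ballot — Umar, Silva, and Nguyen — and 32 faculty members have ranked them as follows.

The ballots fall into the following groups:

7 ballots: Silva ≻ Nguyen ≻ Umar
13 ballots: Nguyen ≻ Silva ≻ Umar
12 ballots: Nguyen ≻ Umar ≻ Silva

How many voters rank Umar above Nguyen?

0

Ballots ranking Umar above Nguyen: 0.
Ballots ranking Nguyen above Umar: 7+13+12 = 32.
So 0 of 32 voters prefer Umar to Nguyen.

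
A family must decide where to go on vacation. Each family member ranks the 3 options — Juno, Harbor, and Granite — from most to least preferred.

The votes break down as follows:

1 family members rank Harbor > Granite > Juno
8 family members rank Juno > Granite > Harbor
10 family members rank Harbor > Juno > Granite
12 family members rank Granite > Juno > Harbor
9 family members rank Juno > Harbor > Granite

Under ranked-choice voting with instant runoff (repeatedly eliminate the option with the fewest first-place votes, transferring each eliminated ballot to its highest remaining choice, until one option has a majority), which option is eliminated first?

Harbor

Round 1: Juno 17, Granite 12, Harbor 11. Harbor has the fewest and is eliminated.
Round 2: Juno 27, Granite 13. Juno has a majority.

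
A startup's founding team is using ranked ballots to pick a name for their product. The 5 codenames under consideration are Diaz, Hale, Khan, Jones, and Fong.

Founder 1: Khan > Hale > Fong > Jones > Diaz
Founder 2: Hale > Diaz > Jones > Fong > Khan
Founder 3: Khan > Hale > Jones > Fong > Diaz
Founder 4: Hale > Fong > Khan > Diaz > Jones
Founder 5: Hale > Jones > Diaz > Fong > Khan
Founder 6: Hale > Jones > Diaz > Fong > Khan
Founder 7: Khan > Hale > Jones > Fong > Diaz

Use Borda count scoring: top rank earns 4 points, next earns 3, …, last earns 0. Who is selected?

Borda scores:
  Diaz: 0 + 3 + 0 + 1 + 2 + 2 + 0 = 8
  Hale: 3 + 4 + 3 + 4 + 4 + 4 + 3 = 25
  Khan: 4 + 0 + 4 + 2 + 0 + 0 + 4 = 14
  Jones: 1 + 2 + 2 + 0 + 3 + 3 + 2 = 13
  Fong: 2 + 1 + 1 + 3 + 1 + 1 + 1 = 10
Hale has the highest total.

Hale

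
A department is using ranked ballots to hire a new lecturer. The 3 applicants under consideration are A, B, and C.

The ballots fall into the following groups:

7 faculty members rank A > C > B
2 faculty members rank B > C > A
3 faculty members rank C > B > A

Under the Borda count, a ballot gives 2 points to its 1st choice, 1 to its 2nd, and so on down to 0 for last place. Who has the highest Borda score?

C

Borda scores:
  A: 7·2 + 2·0 + 3·0 = 14
  B: 7·0 + 2·2 + 3·1 = 7
  C: 7·1 + 2·1 + 3·2 = 15
C has the highest total.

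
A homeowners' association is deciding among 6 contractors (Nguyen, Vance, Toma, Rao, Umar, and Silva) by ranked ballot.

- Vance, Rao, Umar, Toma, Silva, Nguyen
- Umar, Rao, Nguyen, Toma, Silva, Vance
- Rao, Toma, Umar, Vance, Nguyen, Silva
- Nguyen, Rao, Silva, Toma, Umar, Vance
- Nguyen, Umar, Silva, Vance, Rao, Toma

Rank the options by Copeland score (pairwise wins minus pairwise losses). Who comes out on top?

Rao

Pairwise results:
  Nguyen vs Vance: Nguyen wins 3–2.
  Nguyen vs Toma: Nguyen wins 3–2.
  Nguyen vs Rao: Rao wins 3–2.
  Nguyen vs Umar: Umar wins 3–2.
  Nguyen vs Silva: Nguyen wins 4–1.
  Vance vs Toma: Toma wins 3–2.
  Vance vs Rao: Rao wins 3–2.
  Vance vs Umar: Umar wins 4–1.
  Vance vs Silva: Silva wins 3–2.
  Toma vs Rao: Rao wins 5–0.
  Toma vs Umar: Umar wins 3–2.
  Toma vs Silva: Toma wins 3–2.
  Rao vs Umar: Rao wins 3–2.
  Rao vs Silva: Rao wins 4–1.
  Umar vs Silva: Umar wins 4–1.
Copeland scores (wins − losses):
  Nguyen: 3 − 2 = 1
  Vance: 0 − 5 = -5
  Toma: 2 − 3 = -1
  Rao: 5 − 0 = 5
  Umar: 4 − 1 = 3
  Silva: 1 − 4 = -3
Rao has the best Copeland score.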